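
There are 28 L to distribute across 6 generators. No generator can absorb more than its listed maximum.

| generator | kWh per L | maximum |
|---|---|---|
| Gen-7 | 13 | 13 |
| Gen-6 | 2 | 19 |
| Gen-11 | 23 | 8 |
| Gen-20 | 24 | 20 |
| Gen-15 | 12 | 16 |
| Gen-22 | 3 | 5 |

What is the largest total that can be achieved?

664

Rank by kWh per L: Gen-20 24 > Gen-11 23 > Gen-7 13 > Gen-15 12 > Gen-22 3 > Gen-6 2.
Gen-20: +20 to 20 (cap) — 8 left.
Give Gen-11 8 to hit its cap of 8 — 0 left.
Total = 23×8 + 24×20 = 664.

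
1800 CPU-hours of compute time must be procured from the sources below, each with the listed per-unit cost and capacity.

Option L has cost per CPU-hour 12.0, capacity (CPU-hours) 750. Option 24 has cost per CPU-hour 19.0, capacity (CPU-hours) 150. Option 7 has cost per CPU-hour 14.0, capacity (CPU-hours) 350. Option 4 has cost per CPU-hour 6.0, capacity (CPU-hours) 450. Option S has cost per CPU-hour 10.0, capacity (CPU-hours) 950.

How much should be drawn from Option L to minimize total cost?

Use sources in increasing cost order.
Option 4 at 6.0: take all 450 CPU-hours ; 1350 still needed.
Option S (10.0): use full 950 ; 400 CPU-hours to go.
Option L at 12.0: take 400 of its 750 ; requirement met.
Option 7, Option 24: unused.

400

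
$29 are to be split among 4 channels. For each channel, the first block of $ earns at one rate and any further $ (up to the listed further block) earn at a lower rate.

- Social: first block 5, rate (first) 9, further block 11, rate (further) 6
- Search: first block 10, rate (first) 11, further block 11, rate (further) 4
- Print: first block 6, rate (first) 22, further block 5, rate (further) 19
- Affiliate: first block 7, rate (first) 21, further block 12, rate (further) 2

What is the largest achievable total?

493

Rank every tier by rate: Print/first 22 > Affiliate/first 21 > Print/second 19 > Search/first 11 > Social/first 9 > Social/second 6 > Search/second 4 > Affiliate/second 2.
Print/first (22): +6 — 23 left.
Affiliate/first (21): +7 — 16 left.
Fill Print second block (5 at 19) — 11 left.
Search first at 11: fill all 10 — 1 left.
Social first at 9: only 1 left, fill 1.
Total = 22×6 + 21×7 + 19×5 + 11×10 + 9×1 = 493.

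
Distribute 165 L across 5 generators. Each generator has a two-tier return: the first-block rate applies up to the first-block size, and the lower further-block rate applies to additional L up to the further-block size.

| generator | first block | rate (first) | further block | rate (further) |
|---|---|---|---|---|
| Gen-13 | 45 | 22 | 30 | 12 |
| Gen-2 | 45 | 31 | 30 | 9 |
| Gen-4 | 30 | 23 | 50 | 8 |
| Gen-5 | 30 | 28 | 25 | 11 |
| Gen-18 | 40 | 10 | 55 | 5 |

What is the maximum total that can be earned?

4095

Order all 10 blocks by rate: Gen-2/T1 31 > Gen-5/T1 28 > Gen-4/T1 23 > Gen-13/T1 22 > Gen-13/T2 12 > Gen-5/T2 11 > Gen-18/T1 10 > Gen-2/T2 9 > Gen-4/T2 8 > Gen-18/T2 5.
Gen-2 T1 at 31: fill all 45 ; 120 left.
Fill Gen-5 T1 block (30 at 28) ; 90 left.
Gen-4 T1 at 23: fill all 30 ; 60 left.
Gen-13/T1 (22): +45 ; 15 left.
Gen-13 T2 at 12: only 15 left, fill 15.
Total = 31×45 + 28×30 + 23×30 + 22×45 + 12×15 = 4095.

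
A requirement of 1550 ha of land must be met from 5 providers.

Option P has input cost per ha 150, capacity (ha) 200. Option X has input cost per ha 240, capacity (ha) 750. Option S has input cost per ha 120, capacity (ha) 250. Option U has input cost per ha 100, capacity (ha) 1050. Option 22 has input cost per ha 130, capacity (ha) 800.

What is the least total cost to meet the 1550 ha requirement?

Use providers in increasing cost order.
Option U at 100: take all 1050 ha → 500 still needed.
Take 250 from Option S at 120 → need 250 more.
Option 22 at 130: take 250 of its 800 → requirement met.
Option P, Option X: unused.
Cost = 1050×100 + 250×120 + 250×130 = 167500.

167500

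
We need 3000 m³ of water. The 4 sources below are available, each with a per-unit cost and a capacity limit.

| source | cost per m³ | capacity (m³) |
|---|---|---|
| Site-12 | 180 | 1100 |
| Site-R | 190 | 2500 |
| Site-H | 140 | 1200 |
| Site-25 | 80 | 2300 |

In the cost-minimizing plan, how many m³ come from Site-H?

Cheapest first:
Site-25 (80): use full 2300 → 700 m³ to go.
Take 700 from Site-H at 140 to finish.
Site-12, Site-R: unused.

700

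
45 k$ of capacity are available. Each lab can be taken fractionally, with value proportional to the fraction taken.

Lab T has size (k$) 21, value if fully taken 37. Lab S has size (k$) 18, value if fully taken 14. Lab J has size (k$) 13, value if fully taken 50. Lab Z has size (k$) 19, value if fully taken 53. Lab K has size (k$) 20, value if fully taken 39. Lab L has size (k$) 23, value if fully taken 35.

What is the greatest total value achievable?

128.35

Sort by value density: Lab J 50/13≈3.85, Lab Z 53/19≈2.79, Lab K 39/20≈1.95, Lab T 37/21≈1.76, Lab L 35/23≈1.52, Lab S 14/18≈0.778.
Take all of Lab J (13 k$, value 50) — 32 k$ left.
Take all of Lab Z (19 k$, value 53) — 13 k$ left.
Only 13 k$ remain; take 13/20 of Lab K for value 39×13/20 = 25.35.
Total value = 128.35.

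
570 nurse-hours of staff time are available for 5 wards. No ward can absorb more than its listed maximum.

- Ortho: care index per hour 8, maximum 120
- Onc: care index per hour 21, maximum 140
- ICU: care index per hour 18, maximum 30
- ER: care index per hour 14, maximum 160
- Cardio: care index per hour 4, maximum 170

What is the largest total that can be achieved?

7160

Order the wards by care index per hour: Onc 21 > ICU 18 > ER 14 > Ortho 8 > Cardio 4.
Give Onc 140 to hit its cap of 140 — 430 left.
ICU takes 30 to reach its cap of 30 — 400 left.
ER takes 160 to reach its cap of 160 — 240 left.
Ortho: +120 to 120 (cap) — 120 left.
Cardio: +120 (room for 170) → 120. Pool exhausted.
Total = 8×120 + 21×140 + 18×30 + 14×160 + 4×120 = 7160.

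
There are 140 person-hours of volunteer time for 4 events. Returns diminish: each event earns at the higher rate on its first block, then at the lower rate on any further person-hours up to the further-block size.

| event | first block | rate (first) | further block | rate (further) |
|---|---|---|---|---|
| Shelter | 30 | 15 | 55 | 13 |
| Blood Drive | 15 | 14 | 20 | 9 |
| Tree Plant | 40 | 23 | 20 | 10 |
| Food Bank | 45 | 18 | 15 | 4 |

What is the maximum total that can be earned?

2520

Rank every tier by rate: Tree Plant/T1 23 > Food Bank/T1 18 > Shelter/T1 15 > Blood Drive/T1 14 > Shelter/T2 13 > Tree Plant/T2 10 > Blood Drive/T2 9 > Food Bank/T2 4.
Tree Plant/T1 (23): +40 → 100 left.
Fill Food Bank T1 block (45 at 18) → 55 left.
Shelter/T1 (15): +30 → 25 left.
Fill Blood Drive T1 block (15 at 14) → 10 left.
10 remain; put them into Shelter T2 at 13.
Total = 23×40 + 18×45 + 15×30 + 14×15 + 13×10 = 2520.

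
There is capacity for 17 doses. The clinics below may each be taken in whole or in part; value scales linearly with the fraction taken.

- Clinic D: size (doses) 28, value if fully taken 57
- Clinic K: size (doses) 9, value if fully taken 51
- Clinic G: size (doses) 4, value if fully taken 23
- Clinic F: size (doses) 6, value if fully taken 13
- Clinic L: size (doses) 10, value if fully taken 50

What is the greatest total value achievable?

94

Rank by value-to-size ratio: Clinic G 23/4≈5.75, Clinic K 51/9≈5.67, Clinic L 50/10≈5, Clinic F 13/6≈2.17, Clinic D 57/28≈2.04.
All 4 doses of Clinic G fit (value 23) ; 13 remain.
Clinic K: take in full, 9 doses for value 51 ; 4 left.
4 doses left: a 4/10 share of Clinic L gives 50×4/10 = 20.
Total value = 94.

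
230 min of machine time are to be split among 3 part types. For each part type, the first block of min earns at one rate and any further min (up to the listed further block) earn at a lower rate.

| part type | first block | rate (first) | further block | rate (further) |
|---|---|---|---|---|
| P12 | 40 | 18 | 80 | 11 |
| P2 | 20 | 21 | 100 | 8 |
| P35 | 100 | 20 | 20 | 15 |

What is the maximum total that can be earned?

3990

Treat each block as its own option and order by rate: P2/tier1 21 > P35/tier1 20 > P12/tier1 18 > P35/tier2 15 > P12/tier2 11 > P2/tier2 8.
P2 tier1 at 21: fill all 20 → 210 left.
Fill P35 tier1 block (100 at 20) → 110 left.
Fill P12 tier1 block (40 at 18) → 70 left.
P35/tier2 (15): +20 → 50 left.
P12 tier2 at 11: only 50 left, fill 50.
Total = 21×20 + 20×100 + 18×40 + 15×20 + 11×50 = 3990.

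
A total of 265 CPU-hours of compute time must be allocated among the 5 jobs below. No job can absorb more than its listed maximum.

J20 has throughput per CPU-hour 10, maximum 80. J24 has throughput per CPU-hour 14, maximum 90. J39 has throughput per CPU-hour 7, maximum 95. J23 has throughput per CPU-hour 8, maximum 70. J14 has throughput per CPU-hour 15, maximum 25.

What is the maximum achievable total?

Order the jobs by throughput per CPU-hour: J14 15 > J24 14 > J20 10 > J23 8 > J39 7.
Give J14 25 to hit its cap of 25 ; 240 left.
J24 takes 90 to reach its cap of 90 ; 150 left.
Give J20 80 to hit its cap of 80 ; 70 left.
J23 takes 70 to reach its cap of 70 ; 0 left.
Total = 10×80 + 14×90 + 8×70 + 15×25 = 2995.

2995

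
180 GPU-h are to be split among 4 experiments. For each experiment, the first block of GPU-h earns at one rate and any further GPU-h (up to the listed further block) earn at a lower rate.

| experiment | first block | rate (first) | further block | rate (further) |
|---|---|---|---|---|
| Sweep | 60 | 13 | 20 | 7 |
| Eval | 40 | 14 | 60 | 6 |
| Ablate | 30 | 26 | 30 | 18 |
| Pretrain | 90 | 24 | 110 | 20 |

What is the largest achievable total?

4140

Treat each block as its own option and order by rate: Ablate/tier1 26 > Pretrain/tier1 24 > Pretrain/tier2 20 > Ablate/tier2 18 > Eval/tier1 14 > Sweep/tier1 13 > Sweep/tier2 7 > Eval/tier2 6.
Ablate tier1 at 26: fill all 30 → 150 left.
Pretrain tier1 at 24: fill all 90 → 60 left.
Pretrain tier2 at 20: only 60 left, fill 60.
Total = 26×30 + 24×90 + 20×60 = 4140.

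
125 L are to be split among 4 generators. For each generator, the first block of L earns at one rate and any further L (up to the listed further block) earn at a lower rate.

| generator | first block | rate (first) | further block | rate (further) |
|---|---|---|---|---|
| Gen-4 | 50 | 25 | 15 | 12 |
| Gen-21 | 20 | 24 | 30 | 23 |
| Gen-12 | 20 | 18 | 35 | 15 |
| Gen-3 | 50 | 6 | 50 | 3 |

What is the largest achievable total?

Order all 8 blocks by rate: Gen-4/tier1 25 > Gen-21/tier1 24 > Gen-21/tier2 23 > Gen-12/tier1 18 > Gen-12/tier2 15 > Gen-4/tier2 12 > Gen-3/tier1 6 > Gen-3/tier2 3.
Fill Gen-4 tier1 block (50 at 25) ; 75 left.
Gen-21 tier1 at 24: fill all 20 ; 55 left.
Gen-21 tier2 at 23: fill all 30 ; 25 left.
Gen-12/tier1 (18): +20 ; 5 left.
Gen-12 tier2 at 15: only 5 left, fill 5.
Total = 25×50 + 24×20 + 23×30 + 18×20 + 15×5 = 2855.

2855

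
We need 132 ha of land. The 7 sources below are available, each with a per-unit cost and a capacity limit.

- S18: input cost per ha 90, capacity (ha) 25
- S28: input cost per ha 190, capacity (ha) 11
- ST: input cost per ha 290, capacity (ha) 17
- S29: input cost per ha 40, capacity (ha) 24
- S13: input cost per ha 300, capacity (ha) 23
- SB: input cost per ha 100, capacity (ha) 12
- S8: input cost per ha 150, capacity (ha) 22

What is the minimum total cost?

Use sources in increasing cost order.
S29 at 40: take all 24 ha — 108 still needed.
S18 (90): use full 25 — 83 ha to go.
SB at 100: take all 12 ha — 71 still needed.
Take 22 from S8 at 150 — need 49 more.
S28 (190): use full 11 — 38 ha to go.
ST (290): use full 17 — 21 ha to go.
Take 21 from S13 at 300 to finish.
Cost = 24×40 + 25×90 + 12×100 + 22×150 + 11×190 + 17×290 + 21×300 = 21030.

21030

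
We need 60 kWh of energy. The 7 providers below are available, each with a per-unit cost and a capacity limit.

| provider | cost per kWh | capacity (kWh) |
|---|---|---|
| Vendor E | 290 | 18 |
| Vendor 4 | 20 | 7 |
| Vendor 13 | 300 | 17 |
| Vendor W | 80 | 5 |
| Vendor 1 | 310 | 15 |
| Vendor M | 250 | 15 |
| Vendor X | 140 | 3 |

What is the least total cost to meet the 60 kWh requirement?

13530

Fill from the cheapest provider first.
Take 7 from Vendor 4 at 20 → need 53 more.
Vendor W (80): use full 5 → 48 kWh to go.
Vendor X at 140: take all 3 kWh → 45 still needed.
Take 15 from Vendor M at 250 → need 30 more.
Vendor E at 290: take all 18 kWh → 12 still needed.
Vendor 13 at 300: take 12 of its 17 → requirement met.
Vendor 1: unused.
Cost = 7×20 + 5×80 + 3×140 + 15×250 + 18×290 + 12×300 = 13530.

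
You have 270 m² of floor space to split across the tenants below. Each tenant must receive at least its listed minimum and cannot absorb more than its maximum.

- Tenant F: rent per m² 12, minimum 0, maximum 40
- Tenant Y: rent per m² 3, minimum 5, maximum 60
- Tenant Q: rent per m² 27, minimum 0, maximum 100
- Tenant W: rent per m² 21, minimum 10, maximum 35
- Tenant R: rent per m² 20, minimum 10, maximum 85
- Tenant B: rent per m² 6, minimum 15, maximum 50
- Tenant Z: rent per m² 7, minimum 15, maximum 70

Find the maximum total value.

5525

Meeting every minimum uses 0+5+0+10+10+15+15 = 55 m², leaving 215.
Rank by rent per m²: Tenant Q 27 > Tenant W 21 > Tenant R 20 > Tenant F 12 > Tenant Z 7 > Tenant B 6 > Tenant Y 3.
Tenant Q takes 100 more to reach its cap of 100 — 115 left.
Tenant W takes 25 more to reach its cap of 35 — 90 left.
Tenant R: +75 to 85 (cap) — 15 left.
Only 15 left; Tenant F takes them to reach 15.
Total = 12×15 + 3×5 + 27×100 + 21×35 + 20×85 + 6×15 + 7×15 = 5525.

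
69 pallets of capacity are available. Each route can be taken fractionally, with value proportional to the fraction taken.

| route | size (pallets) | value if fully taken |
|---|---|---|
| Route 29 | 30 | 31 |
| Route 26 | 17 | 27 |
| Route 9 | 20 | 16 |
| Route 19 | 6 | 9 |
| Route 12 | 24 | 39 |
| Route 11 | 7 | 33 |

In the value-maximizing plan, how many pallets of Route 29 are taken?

Sort by value density: Route 11 33/7≈4.71, Route 12 39/24≈1.62, Route 26 27/17≈1.59, Route 19 9/6≈1.5, Route 29 31/30≈1.03, Route 9 16/20≈0.8.
Route 11: take in full, 7 pallets for value 33 ; 62 left.
Route 12: take in full, 24 pallets for value 39 ; 38 left.
All 17 pallets of Route 26 fit (value 27) ; 21 remain.
All 6 pallets of Route 19 fit (value 9) ; 15 remain.
Fill the last 15 pallets with part of Route 29: 15/30 of it earns 15.5.

15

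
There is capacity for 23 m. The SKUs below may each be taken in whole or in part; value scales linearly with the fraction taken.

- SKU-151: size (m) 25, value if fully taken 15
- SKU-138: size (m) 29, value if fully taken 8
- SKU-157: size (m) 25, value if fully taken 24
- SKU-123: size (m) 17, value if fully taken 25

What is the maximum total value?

30.76

Sort by value density: SKU-123 25/17≈1.47, SKU-157 24/25≈0.96, SKU-151 15/25≈0.6, SKU-138 8/29≈0.276.
Take all of SKU-123 (17 m, value 25) → 6 m left.
6 m left: a 6/25 share of SKU-157 gives 24×6/25 = 5.76.
Total value = 30.76.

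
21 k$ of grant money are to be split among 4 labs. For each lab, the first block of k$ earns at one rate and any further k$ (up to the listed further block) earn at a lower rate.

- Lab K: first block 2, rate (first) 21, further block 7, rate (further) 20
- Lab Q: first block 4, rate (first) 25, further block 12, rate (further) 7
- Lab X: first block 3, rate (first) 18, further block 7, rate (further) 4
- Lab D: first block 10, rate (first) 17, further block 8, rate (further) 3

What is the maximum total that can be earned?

Rank every tier by rate: Lab Q/first 25 > Lab K/first 21 > Lab K/second 20 > Lab X/first 18 > Lab D/first 17 > Lab Q/second 7 > Lab X/second 4 > Lab D/second 3.
Lab Q first at 25: fill all 4 → 17 left.
Lab K first at 21: fill all 2 → 15 left.
Lab K second at 20: fill all 7 → 8 left.
Lab X first at 18: fill all 3 → 5 left.
5 remain; put them into Lab D first at 17.
Total = 25×4 + 21×2 + 20×7 + 18×3 + 17×5 = 421.

421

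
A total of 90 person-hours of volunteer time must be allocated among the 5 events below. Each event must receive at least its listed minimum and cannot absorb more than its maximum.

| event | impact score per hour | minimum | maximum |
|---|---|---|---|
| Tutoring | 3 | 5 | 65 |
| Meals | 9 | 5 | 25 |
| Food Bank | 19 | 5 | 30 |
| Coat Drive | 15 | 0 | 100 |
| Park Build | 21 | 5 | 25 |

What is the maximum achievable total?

Meeting every minimum uses 5+5+5+0+5 = 20 person-hours, leaving 70.
Rank by impact score per hour: Park Build 21 > Food Bank 19 > Coat Drive 15 > Meals 9 > Tutoring 3.
Park Build takes 20 more to reach its cap of 25 → 50 left.
Give Food Bank 25 more to hit its cap of 30 → 25 left.
Only 25 left; Coat Drive takes them to reach 25.
Total = 3×5 + 9×5 + 19×30 + 15×25 + 21×25 = 1530.

1530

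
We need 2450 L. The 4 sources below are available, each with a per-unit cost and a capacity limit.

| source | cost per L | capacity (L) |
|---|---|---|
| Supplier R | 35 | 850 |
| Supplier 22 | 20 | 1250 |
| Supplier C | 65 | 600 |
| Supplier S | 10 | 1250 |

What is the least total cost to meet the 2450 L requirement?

Use sources in increasing cost order.
Supplier S (10): use full 1250 — 1200 L to go.
Take 1200 from Supplier 22 at 20 to finish.
Supplier R, Supplier C: unused.
Cost = 1250×10 + 1200×20 = 36500.

36500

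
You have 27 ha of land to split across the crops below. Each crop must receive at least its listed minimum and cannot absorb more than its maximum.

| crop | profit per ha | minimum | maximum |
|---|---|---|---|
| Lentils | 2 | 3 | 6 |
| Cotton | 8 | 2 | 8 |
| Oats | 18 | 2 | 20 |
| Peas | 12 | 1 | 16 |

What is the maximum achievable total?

Meeting every minimum uses 3+2+2+1 = 8 ha, leaving 19.
Order the crops by profit per ha: Oats 18 > Peas 12 > Cotton 8 > Lentils 2.
Give Oats 18 more to hit its cap of 20 — 1 left.
Peas has room for 15 more but only 1 remain, so it gets 2.
Total = 2×3 + 8×2 + 18×20 + 12×2 = 406.

406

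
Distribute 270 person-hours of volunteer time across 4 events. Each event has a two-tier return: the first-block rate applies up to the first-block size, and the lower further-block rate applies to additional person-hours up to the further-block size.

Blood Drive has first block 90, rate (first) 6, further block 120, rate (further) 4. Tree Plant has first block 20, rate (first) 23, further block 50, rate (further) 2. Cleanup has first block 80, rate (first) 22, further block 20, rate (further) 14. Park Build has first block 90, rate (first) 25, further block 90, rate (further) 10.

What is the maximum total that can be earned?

5350

Rank every tier by rate: Park Build/T1 25 > Tree Plant/T1 23 > Cleanup/T1 22 > Cleanup/T2 14 > Park Build/T2 10 > Blood Drive/T1 6 > Blood Drive/T2 4 > Tree Plant/T2 2.
Park Build/T1 (25): +90 → 180 left.
Tree Plant T1 at 23: fill all 20 → 160 left.
Cleanup T1 at 22: fill all 80 → 80 left.
Cleanup T2 at 14: fill all 20 → 60 left.
60 remain; put them into Park Build T2 at 10.
Total = 25×90 + 23×20 + 22×80 + 14×20 + 10×60 = 5350.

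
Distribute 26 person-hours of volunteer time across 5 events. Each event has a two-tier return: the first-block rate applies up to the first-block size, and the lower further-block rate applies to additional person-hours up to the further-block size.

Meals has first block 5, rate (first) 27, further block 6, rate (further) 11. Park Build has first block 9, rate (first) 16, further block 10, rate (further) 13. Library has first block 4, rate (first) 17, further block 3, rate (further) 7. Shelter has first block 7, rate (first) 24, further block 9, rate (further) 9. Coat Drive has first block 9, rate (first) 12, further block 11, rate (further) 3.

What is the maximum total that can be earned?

528

Rank every tier by rate: Meals/tier1 27 > Shelter/tier1 24 > Library/tier1 17 > Park Build/tier1 16 > Park Build/tier2 13 > Coat Drive/tier1 12 > Meals/tier2 11 > Shelter/tier2 9 > Library/tier2 7 > Coat Drive/tier2 3.
Meals tier1 at 27: fill all 5 ; 21 left.
Shelter/tier1 (24): +7 ; 14 left.
Fill Library tier1 block (4 at 17) ; 10 left.
Fill Park Build tier1 block (9 at 16) ; 1 left.
Park Build tier2 at 13: only 1 left, fill 1.
Total = 27×5 + 24×7 + 17×4 + 16×9 + 13×1 = 528.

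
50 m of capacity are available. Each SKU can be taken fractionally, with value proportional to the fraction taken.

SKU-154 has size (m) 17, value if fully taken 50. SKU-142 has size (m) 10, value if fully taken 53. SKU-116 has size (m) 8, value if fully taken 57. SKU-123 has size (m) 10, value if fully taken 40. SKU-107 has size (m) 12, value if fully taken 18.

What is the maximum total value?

207.5

Rank by value-to-size ratio: SKU-116 57/8≈7.12, SKU-142 53/10≈5.3, SKU-123 40/10≈4, SKU-154 50/17≈2.94, SKU-107 18/12≈1.5.
Take all of SKU-116 (8 m, value 57) ; 42 m left.
All 10 m of SKU-142 fit (value 53) ; 32 remain.
All 10 m of SKU-123 fit (value 40) ; 22 remain.
All 17 m of SKU-154 fit (value 50) ; 5 remain.
Only 5 m remain; take 5/12 of SKU-107 for value 18×5/12 = 7.5.
Total value = 207.5.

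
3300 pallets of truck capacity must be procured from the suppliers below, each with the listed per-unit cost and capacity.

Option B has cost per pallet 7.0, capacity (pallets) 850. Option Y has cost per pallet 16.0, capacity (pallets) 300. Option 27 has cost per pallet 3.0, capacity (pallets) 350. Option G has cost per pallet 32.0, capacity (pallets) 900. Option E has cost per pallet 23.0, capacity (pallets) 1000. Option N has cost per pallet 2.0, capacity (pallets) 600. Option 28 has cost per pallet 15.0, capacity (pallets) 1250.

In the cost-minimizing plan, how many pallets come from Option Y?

Cheapest first:
Take 600 from Option N at 2.0 → need 2700 more.
Option 27 at 3.0: take all 350 pallets → 2350 still needed.
Option B at 7.0: take all 850 pallets → 1500 still needed.
Take 1250 from Option 28 at 15.0 → need 250 more.
Option Y (16.0): take the remaining 250 → done.
Option E, Option G: unused.

250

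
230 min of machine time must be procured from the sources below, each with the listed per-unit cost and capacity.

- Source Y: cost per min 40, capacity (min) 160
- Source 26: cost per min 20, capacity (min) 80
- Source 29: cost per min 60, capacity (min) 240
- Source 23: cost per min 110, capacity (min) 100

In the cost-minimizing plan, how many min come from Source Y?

Cheapest first:
Take 80 from Source 26 at 20 ; need 150 more.
Take 150 from Source Y at 40 to finish.
Source 29, Source 23: unused.

150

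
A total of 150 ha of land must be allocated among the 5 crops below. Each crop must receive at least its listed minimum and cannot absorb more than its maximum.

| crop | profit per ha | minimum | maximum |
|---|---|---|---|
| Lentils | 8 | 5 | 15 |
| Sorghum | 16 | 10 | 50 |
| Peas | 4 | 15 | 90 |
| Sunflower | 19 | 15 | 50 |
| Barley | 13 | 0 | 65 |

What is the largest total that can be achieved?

Meeting every minimum uses 5+10+15+15+0 = 45 ha, leaving 105.
Order the crops by profit per ha: Sunflower 19 > Sorghum 16 > Barley 13 > Lentils 8 > Peas 4.
Give Sunflower 35 more to hit its cap of 50 — 70 left.
Sorghum: +40 to 50 (cap) — 30 left.
Barley has room for 65 more but only 30 remain, so it gets 30.
Total = 8×5 + 16×50 + 4×15 + 19×50 + 13×30 = 2240.

2240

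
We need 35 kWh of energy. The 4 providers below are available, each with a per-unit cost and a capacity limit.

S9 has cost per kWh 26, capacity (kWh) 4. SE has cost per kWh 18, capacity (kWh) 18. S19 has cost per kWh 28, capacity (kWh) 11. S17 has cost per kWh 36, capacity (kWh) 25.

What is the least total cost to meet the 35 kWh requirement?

808

Use providers in increasing cost order.
SE at 18: take all 18 kWh ; 17 still needed.
S9 at 26: take all 4 kWh ; 13 still needed.
Take 11 from S19 at 28 ; need 2 more.
S17 at 36: take 2 of its 25 ; requirement met.
Cost = 18×18 + 4×26 + 11×28 + 2×36 = 808.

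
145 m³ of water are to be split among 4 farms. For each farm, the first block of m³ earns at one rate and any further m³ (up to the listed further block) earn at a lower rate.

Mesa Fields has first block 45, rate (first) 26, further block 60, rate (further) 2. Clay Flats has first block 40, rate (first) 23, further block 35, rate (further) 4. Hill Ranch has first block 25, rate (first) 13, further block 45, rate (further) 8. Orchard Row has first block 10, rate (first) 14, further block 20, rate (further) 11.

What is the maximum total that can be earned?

Order all 8 blocks by rate: Mesa Fields/first 26 > Clay Flats/first 23 > Orchard Row/first 14 > Hill Ranch/first 13 > Orchard Row/second 11 > Hill Ranch/second 8 > Clay Flats/second 4 > Mesa Fields/second 2.
Fill Mesa Fields first block (45 at 26) ; 100 left.
Clay Flats/first (23): +40 ; 60 left.
Orchard Row first at 14: fill all 10 ; 50 left.
Hill Ranch first at 13: fill all 25 ; 25 left.
Fill Orchard Row second block (20 at 11) ; 5 left.
Hill Ranch/second: +5 of 45 at 8; pool empty.
Total = 26×45 + 23×40 + 14×10 + 13×25 + 11×20 + 8×5 = 2815.

2815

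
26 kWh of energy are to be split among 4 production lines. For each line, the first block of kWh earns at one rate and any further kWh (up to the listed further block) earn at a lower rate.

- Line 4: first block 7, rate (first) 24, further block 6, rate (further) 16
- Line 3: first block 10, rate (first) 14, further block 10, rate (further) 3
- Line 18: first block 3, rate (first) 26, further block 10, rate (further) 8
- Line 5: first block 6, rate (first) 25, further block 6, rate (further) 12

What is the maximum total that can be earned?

Treat each block as its own option and order by rate: Line 18/first 26 > Line 5/first 25 > Line 4/first 24 > Line 4/second 16 > Line 3/first 14 > Line 5/second 12 > Line 18/second 8 > Line 3/second 3.
Line 18/first (26): +3 ; 23 left.
Line 5 first at 25: fill all 6 ; 17 left.
Fill Line 4 first block (7 at 24) ; 10 left.
Line 4 second at 16: fill all 6 ; 4 left.
Line 3 first at 14: only 4 left, fill 4.
Total = 26×3 + 25×6 + 24×7 + 16×6 + 14×4 = 548.

548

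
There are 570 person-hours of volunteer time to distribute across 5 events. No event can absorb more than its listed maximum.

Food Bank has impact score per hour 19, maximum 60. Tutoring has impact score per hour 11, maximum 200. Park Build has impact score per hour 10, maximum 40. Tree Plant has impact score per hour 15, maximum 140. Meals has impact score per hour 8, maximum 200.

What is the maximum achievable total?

6880

Highest impact score per hour first: Food Bank 19 > Tree Plant 15 > Tutoring 11 > Park Build 10 > Meals 8.
Food Bank: +60 to 60 (cap) — 510 left.
Give Tree Plant 140 to hit its cap of 140 — 370 left.
Give Tutoring 200 to hit its cap of 200 — 170 left.
Give Park Build 40 to hit its cap of 40 — 130 left.
Meals: +130 (room for 200) → 130. Pool exhausted.
Total = 19×60 + 11×200 + 10×40 + 15×140 + 8×130 = 6880.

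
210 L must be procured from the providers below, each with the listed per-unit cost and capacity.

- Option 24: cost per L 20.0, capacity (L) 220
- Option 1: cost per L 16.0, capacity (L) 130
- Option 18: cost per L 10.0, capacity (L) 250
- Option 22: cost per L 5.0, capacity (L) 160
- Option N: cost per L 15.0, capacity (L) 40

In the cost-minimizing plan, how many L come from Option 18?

Use providers in increasing cost order.
Option 22 (5.0): use full 160 — 50 L to go.
Option 18 (10.0): take the remaining 50 — done.
Option N, Option 1, Option 24: unused.

50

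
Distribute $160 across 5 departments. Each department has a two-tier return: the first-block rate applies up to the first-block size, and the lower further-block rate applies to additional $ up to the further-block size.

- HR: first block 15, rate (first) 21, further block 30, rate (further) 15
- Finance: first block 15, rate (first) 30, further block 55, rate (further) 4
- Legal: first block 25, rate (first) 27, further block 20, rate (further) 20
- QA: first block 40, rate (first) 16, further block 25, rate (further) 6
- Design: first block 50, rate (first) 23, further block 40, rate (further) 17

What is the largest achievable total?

Order all 10 blocks by rate: Finance/tier1 30 > Legal/tier1 27 > Design/tier1 23 > HR/tier1 21 > Legal/tier2 20 > Design/tier2 17 > QA/tier1 16 > HR/tier2 15 > QA/tier2 6 > Finance/tier2 4.
Finance tier1 at 30: fill all 15 — 145 left.
Fill Legal tier1 block (25 at 27) — 120 left.
Design tier1 at 23: fill all 50 — 70 left.
HR tier1 at 21: fill all 15 — 55 left.
Legal tier2 at 20: fill all 20 — 35 left.
35 remain; put them into Design tier2 at 17.
Total = 30×15 + 27×25 + 23×50 + 21×15 + 20×20 + 17×35 = 3585.

3585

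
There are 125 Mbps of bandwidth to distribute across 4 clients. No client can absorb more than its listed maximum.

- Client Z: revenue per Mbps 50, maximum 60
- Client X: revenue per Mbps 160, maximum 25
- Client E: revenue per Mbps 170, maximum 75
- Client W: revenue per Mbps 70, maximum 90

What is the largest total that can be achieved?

18500

Order the clients by revenue per Mbps: Client E 170 > Client X 160 > Client W 70 > Client Z 50.
Client E takes 75 to reach its cap of 75 — 50 left.
Client X: +25 to 25 (cap) — 25 left.
Client W has room for 90 but only 25 remain, so it gets 25.
Total = 160×25 + 170×75 + 70×25 = 18500.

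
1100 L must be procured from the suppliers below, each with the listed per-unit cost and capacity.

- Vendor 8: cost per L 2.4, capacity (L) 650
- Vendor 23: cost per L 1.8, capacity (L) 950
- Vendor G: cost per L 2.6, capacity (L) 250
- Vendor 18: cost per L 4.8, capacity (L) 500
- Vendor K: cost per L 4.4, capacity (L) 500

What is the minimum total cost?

2070

Use suppliers in increasing cost order.
Vendor 23 at 1.8: take all 950 L → 150 still needed.
Take 150 from Vendor 8 at 2.4 to finish.
Vendor G, Vendor K, Vendor 18: unused.
Cost = 950×1.8 + 150×2.4 = 2070.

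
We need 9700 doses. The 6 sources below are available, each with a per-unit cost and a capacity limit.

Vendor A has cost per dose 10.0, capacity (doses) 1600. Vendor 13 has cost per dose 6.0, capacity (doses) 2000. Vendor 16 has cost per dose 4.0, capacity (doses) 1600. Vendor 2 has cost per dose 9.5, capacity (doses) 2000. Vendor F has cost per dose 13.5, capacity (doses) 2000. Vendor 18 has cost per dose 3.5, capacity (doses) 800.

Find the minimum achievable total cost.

Fill from the cheapest source first.
Take 800 from Vendor 18 at 3.5 → need 8900 more.
Vendor 16 at 4.0: take all 1600 doses → 7300 still needed.
Take 2000 from Vendor 13 at 6.0 → need 5300 more.
Vendor 2 (9.5): use full 2000 → 3300 doses to go.
Vendor A (10.0): use full 1600 → 1700 doses to go.
Vendor F (13.5): take the remaining 1700 → done.
Cost = 800×3.5 + 1600×4.0 + 2000×6.0 + 2000×9.5 + 1600×10.0 + 1700×13.5 = 79150.

79150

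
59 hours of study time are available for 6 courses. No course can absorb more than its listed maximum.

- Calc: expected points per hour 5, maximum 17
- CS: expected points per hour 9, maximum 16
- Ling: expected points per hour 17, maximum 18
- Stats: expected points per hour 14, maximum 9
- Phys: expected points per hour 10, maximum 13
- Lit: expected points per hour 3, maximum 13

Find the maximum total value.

Highest expected points per hour first: Ling 17 > Stats 14 > Phys 10 > CS 9 > Calc 5 > Lit 3.
Give Ling 18 to hit its cap of 18 — 41 left.
Stats takes 9 to reach its cap of 9 — 32 left.
Phys takes 13 to reach its cap of 13 — 19 left.
CS takes 16 to reach its cap of 16 — 3 left.
Only 3 left; Calc takes them to reach 3.
Total = 5×3 + 9×16 + 17×18 + 14×9 + 10×13 = 721.

721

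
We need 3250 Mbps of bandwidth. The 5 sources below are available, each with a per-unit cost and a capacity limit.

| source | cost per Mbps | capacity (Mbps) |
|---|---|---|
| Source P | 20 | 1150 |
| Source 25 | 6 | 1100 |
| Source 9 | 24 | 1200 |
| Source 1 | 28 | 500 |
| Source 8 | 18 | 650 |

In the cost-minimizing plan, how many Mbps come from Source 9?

Fill from the cheapest source first.
Source 25 (6): use full 1100 — 2150 Mbps to go.
Source 8 (18): use full 650 — 1500 Mbps to go.
Source P (20): use full 1150 — 350 Mbps to go.
Source 9 at 24: take 350 of its 1200 — requirement met.
Source 1: unused.

350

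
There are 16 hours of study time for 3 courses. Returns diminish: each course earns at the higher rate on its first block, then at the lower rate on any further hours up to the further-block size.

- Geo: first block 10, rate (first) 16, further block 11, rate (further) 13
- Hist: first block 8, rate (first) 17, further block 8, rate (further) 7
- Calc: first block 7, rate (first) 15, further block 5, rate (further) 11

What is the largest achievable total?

Treat each block as its own option and order by rate: Hist/tier1 17 > Geo/tier1 16 > Calc/tier1 15 > Geo/tier2 13 > Calc/tier2 11 > Hist/tier2 7.
Fill Hist tier1 block (8 at 17) ; 8 left.
8 remain; put them into Geo tier1 at 16.
Total = 17×8 + 16×8 = 264.

264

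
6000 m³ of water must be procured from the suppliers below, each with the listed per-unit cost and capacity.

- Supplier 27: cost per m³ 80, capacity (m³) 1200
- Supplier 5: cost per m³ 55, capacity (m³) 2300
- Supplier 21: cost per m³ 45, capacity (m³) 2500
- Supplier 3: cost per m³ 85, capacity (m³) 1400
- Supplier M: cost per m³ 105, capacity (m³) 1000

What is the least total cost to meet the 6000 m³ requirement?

Fill from the cheapest supplier first.
Take 2500 from Supplier 21 at 45 ; need 3500 more.
Take 2300 from Supplier 5 at 55 ; need 1200 more.
Take 1200 from Supplier 27 at 80 ; need 0 more.
Supplier 3, Supplier M: unused.
Cost = 2500×45 + 2300×55 + 1200×80 = 335000.

335000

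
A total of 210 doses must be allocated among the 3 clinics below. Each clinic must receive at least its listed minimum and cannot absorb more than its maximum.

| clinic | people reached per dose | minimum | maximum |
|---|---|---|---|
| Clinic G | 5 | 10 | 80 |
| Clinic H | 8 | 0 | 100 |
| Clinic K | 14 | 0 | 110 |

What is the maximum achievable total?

Meeting every minimum uses 10+0+0 = 10 doses, leaving 200.
Rank by people reached per dose: Clinic K 14 > Clinic H 8 > Clinic G 5.
Give Clinic K 110 more to hit its cap of 110 — 90 left.
Only 90 left; Clinic H takes them to reach 90.
Total = 5×10 + 8×90 + 14×110 = 2310.

2310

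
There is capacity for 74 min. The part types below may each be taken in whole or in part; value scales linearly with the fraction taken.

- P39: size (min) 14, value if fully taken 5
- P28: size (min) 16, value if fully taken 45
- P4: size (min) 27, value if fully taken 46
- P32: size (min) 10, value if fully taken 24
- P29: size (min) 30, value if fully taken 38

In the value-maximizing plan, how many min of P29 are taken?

21

Rank by value-to-size ratio: P28 45/16≈2.81, P32 24/10≈2.4, P4 46/27≈1.7, P29 38/30≈1.27, P39 5/14≈0.357.
Take all of P28 (16 min, value 45) ; 58 min left.
All 10 min of P32 fit (value 24) ; 48 remain.
Take all of P4 (27 min, value 46) ; 21 min left.
Only 21 min remain; take 21/30 of P29 for value 38×21/30 = 26.6.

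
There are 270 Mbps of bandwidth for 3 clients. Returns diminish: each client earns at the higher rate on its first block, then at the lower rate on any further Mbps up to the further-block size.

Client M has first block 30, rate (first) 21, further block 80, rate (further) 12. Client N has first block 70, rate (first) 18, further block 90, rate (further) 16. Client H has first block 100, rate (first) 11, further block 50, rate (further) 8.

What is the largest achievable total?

4290

Order all 6 blocks by rate: Client M/first 21 > Client N/first 18 > Client N/second 16 > Client M/second 12 > Client H/first 11 > Client H/second 8.
Fill Client M first block (30 at 21) — 240 left.
Client N first at 18: fill all 70 — 170 left.
Client N second at 16: fill all 90 — 80 left.
Client M second at 12: fill all 80 — 0 left.
Total = 21×30 + 18×70 + 16×90 + 12×80 = 4290.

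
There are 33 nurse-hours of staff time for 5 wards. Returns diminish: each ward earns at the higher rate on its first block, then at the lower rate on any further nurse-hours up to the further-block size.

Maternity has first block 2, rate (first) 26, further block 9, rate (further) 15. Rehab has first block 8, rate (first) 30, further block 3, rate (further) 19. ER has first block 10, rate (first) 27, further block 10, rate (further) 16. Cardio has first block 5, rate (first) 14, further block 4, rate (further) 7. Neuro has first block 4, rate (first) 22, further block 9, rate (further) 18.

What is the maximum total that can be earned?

815

Rank every tier by rate: Rehab/tier1 30 > ER/tier1 27 > Maternity/tier1 26 > Neuro/tier1 22 > Rehab/tier2 19 > Neuro/tier2 18 > ER/tier2 16 > Maternity/tier2 15 > Cardio/tier1 14 > Cardio/tier2 7.
Fill Rehab tier1 block (8 at 30) → 25 left.
ER/tier1 (27): +10 → 15 left.
Maternity/tier1 (26): +2 → 13 left.
Neuro tier1 at 22: fill all 4 → 9 left.
Rehab/tier2 (19): +3 → 6 left.
Neuro/tier2: +6 of 9 at 18; pool empty.
Total = 30×8 + 27×10 + 26×2 + 22×4 + 19×3 + 18×6 = 815.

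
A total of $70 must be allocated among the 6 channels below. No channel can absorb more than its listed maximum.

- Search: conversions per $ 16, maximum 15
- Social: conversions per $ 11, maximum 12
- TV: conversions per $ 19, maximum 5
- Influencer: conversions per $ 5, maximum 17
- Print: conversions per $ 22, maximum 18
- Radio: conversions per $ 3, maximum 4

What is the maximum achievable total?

Order the channels by conversions per $: Print 22 > TV 19 > Search 16 > Social 11 > Influencer 5 > Radio 3.
Print takes 18 to reach its cap of 18 → 52 left.
TV: +5 to 5 (cap) → 47 left.
Search takes 15 to reach its cap of 15 → 32 left.
Social takes 12 to reach its cap of 12 → 20 left.
Give Influencer 17 to hit its cap of 17 → 3 left.
Radio: +3 (room for 4) → 3. Pool exhausted.
Total = 16×15 + 11×12 + 19×5 + 5×17 + 22×18 + 3×3 = 957.

957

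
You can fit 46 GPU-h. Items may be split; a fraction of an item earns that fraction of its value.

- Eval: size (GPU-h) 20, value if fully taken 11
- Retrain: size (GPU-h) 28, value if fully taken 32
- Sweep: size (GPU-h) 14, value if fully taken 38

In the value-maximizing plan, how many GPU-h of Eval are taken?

Sort by value density: Sweep 38/14≈2.71, Retrain 32/28≈1.14, Eval 11/20≈0.55.
Take all of Sweep (14 GPU-h, value 38) → 32 GPU-h left.
Take all of Retrain (28 GPU-h, value 32) → 4 GPU-h left.
Fill the last 4 GPU-h with part of Eval: 4/20 of it earns 2.2.

4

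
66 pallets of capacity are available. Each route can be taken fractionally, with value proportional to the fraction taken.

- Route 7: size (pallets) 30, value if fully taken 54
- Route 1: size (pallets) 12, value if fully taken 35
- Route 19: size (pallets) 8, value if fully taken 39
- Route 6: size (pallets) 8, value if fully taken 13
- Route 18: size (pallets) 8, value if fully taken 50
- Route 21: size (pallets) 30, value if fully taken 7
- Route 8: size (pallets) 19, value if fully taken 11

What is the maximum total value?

191

Rank by value-to-size ratio: Route 18 50/8≈6.25, Route 19 39/8≈4.88, Route 1 35/12≈2.92, Route 7 54/30≈1.8, Route 6 13/8≈1.62, Route 8 11/19≈0.579, Route 21 7/30≈0.233.
All 8 pallets of Route 18 fit (value 50) ; 58 remain.
Take all of Route 19 (8 pallets, value 39) ; 50 pallets left.
All 12 pallets of Route 1 fit (value 35) ; 38 remain.
Take all of Route 7 (30 pallets, value 54) ; 8 pallets left.
All 8 pallets of Route 6 fit (value 13) ; 0 remain.
Total value = 191.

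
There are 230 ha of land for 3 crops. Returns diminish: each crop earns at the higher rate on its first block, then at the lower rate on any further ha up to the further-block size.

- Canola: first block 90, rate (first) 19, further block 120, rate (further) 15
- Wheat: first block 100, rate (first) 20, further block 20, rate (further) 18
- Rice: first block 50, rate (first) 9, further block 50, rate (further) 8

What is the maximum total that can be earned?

Rank every tier by rate: Wheat/first 20 > Canola/first 19 > Wheat/second 18 > Canola/second 15 > Rice/first 9 > Rice/second 8.
Wheat/first (20): +100 → 130 left.
Canola/first (19): +90 → 40 left.
Fill Wheat second block (20 at 18) → 20 left.
Canola second at 15: only 20 left, fill 20.
Total = 20×100 + 19×90 + 18×20 + 15×20 = 4370.

4370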